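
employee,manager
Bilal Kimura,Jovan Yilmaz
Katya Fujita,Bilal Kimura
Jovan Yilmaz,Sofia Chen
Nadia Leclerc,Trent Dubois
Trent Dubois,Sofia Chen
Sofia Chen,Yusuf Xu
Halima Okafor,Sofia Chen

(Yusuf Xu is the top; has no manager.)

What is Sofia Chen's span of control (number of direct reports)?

3

Sofia Chen directly manages Trent Dubois, Jovan Yilmaz, Halima Okafor. That is 3 direct reports.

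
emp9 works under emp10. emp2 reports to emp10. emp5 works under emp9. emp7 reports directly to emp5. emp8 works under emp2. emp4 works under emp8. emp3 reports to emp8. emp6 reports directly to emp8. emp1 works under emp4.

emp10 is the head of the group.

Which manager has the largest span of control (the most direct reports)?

Direct-report counts: emp10 has 2; emp2 has 1; emp8 has 3; emp4 has 1; emp9 has 1; emp5 has 1. The largest is 3, held by emp8.

emp8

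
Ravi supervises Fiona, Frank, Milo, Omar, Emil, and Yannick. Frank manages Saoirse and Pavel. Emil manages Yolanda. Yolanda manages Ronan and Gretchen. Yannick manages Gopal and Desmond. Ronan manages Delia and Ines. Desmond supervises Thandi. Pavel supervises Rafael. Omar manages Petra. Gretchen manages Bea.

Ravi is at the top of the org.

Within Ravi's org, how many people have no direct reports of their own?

The people in Ravi's organization with no one reporting to them are Fiona, Petra, Milo, Thandi, Gopal, Bea, Ines, Delia, Saoirse, Rafael. That is 10.

10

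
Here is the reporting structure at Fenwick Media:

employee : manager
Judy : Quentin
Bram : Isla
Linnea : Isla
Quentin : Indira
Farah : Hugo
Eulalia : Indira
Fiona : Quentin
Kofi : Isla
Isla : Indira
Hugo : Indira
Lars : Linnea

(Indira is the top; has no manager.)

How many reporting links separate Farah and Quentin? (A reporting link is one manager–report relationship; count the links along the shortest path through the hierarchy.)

Farah is 2 levels below Indira, and Quentin is 1 level below Indira (their lowest common manager). The shortest path runs up from Farah to Indira and back down to Quentin: 2 + 1 = 3 links.

3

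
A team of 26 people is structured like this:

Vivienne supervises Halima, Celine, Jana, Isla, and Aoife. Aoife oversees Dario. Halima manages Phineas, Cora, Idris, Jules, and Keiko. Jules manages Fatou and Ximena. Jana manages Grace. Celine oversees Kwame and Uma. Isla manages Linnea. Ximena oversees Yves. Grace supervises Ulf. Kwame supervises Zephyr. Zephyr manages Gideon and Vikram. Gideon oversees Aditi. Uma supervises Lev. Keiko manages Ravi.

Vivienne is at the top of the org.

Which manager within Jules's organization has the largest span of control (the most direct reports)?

Jules

Direct-report counts within Jules's organization: Jules has 2; Ximena has 1. The largest is 2, held by Jules.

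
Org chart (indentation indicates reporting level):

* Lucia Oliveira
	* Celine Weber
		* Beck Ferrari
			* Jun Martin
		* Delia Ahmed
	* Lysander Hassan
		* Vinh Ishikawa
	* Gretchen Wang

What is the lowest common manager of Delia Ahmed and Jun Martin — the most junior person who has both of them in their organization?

Celine Weber

Delia Ahmed's chain of managers is Celine Weber, Lucia Oliveira. Jun Martin's chain of managers is Beck Ferrari, Celine Weber, Lucia Oliveira. The first manager that appears in both chains is Celine Weber.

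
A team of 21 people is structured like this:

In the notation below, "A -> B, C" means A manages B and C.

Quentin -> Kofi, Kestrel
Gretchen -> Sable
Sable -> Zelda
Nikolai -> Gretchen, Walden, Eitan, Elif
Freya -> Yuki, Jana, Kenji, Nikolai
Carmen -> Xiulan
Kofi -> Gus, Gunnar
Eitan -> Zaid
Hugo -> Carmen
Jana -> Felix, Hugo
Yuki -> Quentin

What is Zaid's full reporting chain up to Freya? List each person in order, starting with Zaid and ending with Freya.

Zaid reports to Eitan. Eitan reports to Nikolai. Nikolai reports to Freya. Freya is at the top.

Zaid -> Eitan -> Nikolai -> Freya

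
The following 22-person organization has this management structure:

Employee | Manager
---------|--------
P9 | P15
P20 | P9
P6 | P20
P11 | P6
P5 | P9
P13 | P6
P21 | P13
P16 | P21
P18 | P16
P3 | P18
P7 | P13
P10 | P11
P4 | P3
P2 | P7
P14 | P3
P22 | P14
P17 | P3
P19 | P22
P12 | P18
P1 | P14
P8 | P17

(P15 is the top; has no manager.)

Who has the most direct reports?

Direct-report counts: P15 has 1; P9 has 2; P20 has 1; P6 has 2; P13 has 2; P7 has 1; P21 has 1; P16 has 1; P18 has 2; P3 has 3; P17 has 1; P14 has 2; P22 has 1; P11 has 1. The largest is 3, held by P3.

P3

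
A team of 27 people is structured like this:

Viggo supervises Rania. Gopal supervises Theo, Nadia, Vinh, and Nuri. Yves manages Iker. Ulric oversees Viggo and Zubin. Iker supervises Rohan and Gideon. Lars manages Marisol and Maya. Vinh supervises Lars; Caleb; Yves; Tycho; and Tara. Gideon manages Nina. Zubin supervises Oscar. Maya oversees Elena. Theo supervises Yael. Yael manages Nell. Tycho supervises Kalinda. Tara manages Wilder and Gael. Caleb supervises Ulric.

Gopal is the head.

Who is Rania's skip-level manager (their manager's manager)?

Rania reports to Viggo, and Viggo reports to Ulric. So Rania's skip-level manager is Ulric.

Ulric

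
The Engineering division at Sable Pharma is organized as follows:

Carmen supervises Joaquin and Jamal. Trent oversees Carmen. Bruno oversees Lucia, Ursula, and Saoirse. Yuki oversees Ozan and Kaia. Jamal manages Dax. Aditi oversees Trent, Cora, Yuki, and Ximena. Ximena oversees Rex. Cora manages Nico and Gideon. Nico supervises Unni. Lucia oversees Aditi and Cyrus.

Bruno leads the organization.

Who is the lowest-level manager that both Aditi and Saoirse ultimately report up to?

Bruno

Aditi's chain of managers is Lucia, Bruno. Saoirse's chain of managers is Bruno. The first manager that appears in both chains is Bruno.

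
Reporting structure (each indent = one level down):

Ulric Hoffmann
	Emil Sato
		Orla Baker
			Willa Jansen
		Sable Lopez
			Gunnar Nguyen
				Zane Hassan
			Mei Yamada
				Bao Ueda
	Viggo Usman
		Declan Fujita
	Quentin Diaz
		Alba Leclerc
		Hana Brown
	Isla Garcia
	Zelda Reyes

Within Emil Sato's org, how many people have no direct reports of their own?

3

The people in Emil Sato's organization with no one reporting to them are Bao Ueda, Zane Hassan, Willa Jansen. That is 3.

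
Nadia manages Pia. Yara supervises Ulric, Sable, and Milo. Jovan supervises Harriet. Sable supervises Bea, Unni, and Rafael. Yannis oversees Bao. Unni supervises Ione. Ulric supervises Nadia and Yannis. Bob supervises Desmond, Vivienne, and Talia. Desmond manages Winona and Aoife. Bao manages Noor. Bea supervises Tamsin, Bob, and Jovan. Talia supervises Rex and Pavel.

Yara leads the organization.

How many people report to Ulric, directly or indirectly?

Ulric directly manages Nadia, Yannis. Under Nadia: Pia (1). Under Yannis: Bao, Noor (2). So Ulric's organization is 2 direct reports plus everyone under them: 2 + 3 = 5.

5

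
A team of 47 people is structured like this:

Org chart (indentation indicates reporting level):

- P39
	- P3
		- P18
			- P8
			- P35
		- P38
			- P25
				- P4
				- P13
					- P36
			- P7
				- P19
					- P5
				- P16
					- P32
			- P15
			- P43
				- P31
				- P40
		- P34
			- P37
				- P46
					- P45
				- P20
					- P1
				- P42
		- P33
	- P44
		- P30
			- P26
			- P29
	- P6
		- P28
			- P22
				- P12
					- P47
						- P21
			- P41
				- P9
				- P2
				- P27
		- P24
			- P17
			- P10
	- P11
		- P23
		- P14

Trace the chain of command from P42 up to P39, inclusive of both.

P42 -> P37 -> P34 -> P3 -> P39

P42 reports to P37. P37 reports to P34. P34 reports to P3. P3 reports to P39. P39 is at the top.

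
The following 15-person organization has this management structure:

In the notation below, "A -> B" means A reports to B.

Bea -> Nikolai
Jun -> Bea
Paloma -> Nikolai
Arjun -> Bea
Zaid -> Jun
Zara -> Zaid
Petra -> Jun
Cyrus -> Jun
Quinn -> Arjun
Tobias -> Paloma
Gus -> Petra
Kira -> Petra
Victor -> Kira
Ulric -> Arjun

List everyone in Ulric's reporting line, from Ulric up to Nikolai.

Ulric reports to Arjun. Arjun reports to Bea. Bea reports to Nikolai. Nikolai is at the top.

Ulric -> Arjun -> Bea -> Nikolai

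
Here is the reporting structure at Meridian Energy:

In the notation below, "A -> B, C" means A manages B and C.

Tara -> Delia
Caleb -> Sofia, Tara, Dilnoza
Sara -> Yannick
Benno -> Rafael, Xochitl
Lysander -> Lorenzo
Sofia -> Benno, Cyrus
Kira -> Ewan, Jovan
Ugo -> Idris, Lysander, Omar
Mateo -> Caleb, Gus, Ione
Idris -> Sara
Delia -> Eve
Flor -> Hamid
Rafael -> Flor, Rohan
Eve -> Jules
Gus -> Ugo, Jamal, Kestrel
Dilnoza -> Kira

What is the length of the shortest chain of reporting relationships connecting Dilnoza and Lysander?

Dilnoza is 2 levels below Mateo, and Lysander is 3 levels below Mateo (their lowest common manager). The shortest path runs up from Dilnoza to Mateo and back down to Lysander: 2 + 3 = 5 links.

5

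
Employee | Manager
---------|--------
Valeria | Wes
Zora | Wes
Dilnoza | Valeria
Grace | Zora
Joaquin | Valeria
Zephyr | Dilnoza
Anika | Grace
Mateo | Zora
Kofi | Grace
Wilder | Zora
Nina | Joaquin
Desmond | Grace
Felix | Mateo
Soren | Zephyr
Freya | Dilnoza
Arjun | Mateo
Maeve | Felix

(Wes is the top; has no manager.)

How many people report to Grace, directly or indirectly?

Grace directly manages Anika, Kofi, Desmond. Anika has no reports. Kofi has no reports. Desmond has no reports. So Grace's organization is 3 direct reports plus everyone under them: 1 + 1 + 1 = 3.

3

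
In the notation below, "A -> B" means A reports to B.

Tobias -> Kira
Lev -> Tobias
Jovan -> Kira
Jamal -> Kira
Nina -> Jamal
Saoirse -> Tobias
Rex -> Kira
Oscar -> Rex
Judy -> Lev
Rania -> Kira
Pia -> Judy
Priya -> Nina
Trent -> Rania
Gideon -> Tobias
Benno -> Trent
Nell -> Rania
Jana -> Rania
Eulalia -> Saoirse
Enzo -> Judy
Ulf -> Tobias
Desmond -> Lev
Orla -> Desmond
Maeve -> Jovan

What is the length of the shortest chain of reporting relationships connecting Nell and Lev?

Nell is 2 levels below Kira, and Lev is 2 levels below Kira (their lowest common manager). The shortest path runs up from Nell to Kira and back down to Lev: 2 + 2 = 4 links.

4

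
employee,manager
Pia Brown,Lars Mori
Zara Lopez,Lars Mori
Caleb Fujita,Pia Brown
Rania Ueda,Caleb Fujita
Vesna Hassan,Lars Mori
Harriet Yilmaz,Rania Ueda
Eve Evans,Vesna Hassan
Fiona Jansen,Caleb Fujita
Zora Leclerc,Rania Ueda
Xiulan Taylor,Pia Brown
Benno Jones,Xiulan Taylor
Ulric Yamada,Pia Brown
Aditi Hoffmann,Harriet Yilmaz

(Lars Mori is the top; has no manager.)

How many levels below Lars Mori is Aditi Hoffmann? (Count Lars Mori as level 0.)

Chain from Aditi Hoffmann up to Lars Mori: Aditi Hoffmann → Harriet Yilmaz → Rania Ueda → Caleb Fujita → Pia Brown → Lars Mori. That is 5 steps up, so Aditi Hoffmann is 5 levels below Lars Mori.

5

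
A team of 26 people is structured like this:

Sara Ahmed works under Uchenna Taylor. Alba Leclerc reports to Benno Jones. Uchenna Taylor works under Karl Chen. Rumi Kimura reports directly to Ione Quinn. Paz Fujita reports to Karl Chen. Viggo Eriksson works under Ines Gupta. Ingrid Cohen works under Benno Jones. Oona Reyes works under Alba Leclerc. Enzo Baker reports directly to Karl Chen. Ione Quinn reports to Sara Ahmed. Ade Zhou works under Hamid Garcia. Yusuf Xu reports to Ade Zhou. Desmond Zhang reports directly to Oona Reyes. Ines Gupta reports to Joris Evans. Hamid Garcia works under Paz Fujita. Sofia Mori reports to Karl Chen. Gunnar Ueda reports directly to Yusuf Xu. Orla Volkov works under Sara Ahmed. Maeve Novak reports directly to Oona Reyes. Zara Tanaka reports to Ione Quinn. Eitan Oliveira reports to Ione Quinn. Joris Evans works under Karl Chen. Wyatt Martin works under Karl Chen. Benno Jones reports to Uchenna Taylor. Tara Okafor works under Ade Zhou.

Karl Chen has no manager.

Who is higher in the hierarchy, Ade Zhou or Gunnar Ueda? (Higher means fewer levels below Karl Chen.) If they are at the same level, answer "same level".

Ade Zhou

Ade Zhou is 3 levels below Karl Chen; Gunnar Ueda is 5. Ade Zhou is higher.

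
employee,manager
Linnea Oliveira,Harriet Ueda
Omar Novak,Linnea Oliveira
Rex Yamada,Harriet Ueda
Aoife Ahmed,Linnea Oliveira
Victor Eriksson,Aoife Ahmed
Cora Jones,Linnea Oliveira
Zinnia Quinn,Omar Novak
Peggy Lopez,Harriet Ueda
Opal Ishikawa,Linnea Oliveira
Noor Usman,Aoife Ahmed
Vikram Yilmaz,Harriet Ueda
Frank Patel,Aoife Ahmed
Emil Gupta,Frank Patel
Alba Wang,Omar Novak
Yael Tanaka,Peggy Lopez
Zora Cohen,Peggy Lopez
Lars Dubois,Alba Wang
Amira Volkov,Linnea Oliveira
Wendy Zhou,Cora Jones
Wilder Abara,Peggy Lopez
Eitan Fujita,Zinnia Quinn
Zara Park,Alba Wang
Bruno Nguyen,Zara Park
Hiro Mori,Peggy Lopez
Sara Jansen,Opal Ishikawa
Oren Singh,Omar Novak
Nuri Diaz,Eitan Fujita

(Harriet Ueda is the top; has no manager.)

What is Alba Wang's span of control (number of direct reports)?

Alba Wang directly manages Lars Dubois, Zara Park. That is 2 direct reports.

2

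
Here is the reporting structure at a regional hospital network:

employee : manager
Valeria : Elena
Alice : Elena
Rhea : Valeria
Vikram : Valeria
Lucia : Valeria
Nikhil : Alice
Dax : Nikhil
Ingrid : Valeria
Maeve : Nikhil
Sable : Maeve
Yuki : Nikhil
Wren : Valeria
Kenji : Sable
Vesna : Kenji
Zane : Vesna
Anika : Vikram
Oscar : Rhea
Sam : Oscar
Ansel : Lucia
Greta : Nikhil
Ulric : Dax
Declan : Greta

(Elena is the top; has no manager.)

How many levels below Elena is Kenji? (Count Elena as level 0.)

Chain from Kenji up to Elena: Kenji → Sable → Maeve → Nikhil → Alice → Elena. That is 5 steps up, so Kenji is 5 levels below Elena.

5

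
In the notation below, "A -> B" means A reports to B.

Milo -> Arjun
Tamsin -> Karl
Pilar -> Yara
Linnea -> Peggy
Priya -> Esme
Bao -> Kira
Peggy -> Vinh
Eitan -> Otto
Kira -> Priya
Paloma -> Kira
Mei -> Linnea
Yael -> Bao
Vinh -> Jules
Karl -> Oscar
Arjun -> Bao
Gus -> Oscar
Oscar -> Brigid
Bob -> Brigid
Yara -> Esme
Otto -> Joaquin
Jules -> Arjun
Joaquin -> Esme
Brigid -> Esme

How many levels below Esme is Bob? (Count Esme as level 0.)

2

Chain from Bob up to Esme: Bob → Brigid → Esme. That is 2 steps up, so Bob is 2 levels below Esme.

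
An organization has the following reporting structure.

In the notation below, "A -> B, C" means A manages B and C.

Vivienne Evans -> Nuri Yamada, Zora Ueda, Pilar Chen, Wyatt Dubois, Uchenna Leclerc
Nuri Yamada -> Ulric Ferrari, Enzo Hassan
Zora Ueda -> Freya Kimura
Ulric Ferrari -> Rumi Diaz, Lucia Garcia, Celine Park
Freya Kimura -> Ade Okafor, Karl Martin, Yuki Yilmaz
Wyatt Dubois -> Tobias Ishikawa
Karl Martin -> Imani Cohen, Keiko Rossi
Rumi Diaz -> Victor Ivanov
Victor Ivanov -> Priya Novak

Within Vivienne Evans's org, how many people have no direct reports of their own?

11

The people in Vivienne Evans's organization with no one reporting to them are Uchenna Leclerc, Tobias Ishikawa, Pilar Chen, Yuki Yilmaz, Keiko Rossi, Imani Cohen, Ade Okafor, Enzo Hassan, Celine Park, Lucia Garcia, Priya Novak. That is 11.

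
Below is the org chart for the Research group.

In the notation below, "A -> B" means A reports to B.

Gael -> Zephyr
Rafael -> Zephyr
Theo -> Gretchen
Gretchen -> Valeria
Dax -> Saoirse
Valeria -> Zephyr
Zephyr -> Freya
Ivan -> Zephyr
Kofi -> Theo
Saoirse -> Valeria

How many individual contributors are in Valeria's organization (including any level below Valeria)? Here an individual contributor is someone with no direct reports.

2

The people in Valeria's organization with no one reporting to them are Dax, Kofi. That is 2.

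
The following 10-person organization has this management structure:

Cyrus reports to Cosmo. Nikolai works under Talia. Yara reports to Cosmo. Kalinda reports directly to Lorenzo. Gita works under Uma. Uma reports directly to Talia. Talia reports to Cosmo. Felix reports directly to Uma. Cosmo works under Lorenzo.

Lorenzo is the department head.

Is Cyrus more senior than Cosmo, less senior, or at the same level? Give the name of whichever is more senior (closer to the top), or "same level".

Cosmo

Cyrus is 2 levels below Lorenzo; Cosmo is 1. Cosmo is higher.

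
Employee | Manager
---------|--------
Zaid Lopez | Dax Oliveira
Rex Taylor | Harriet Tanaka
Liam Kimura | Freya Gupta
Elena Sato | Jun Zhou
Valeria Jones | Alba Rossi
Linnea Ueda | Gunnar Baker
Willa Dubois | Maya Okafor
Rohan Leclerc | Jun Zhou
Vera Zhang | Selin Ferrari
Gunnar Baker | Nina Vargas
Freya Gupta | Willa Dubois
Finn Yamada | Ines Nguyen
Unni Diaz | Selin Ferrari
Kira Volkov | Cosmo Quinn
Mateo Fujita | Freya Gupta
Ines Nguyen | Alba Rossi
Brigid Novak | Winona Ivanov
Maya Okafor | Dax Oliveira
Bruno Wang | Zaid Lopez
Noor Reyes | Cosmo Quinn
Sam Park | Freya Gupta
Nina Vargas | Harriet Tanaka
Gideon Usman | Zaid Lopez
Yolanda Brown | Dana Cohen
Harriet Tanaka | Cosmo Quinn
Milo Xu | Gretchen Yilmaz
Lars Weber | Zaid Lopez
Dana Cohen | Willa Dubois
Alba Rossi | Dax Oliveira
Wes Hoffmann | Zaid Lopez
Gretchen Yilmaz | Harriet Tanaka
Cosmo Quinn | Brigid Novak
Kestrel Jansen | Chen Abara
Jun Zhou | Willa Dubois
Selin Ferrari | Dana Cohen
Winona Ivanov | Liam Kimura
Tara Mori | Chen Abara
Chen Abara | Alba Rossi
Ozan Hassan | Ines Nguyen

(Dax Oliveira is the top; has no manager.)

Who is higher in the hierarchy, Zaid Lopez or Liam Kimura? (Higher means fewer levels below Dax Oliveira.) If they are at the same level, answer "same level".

Zaid Lopez is 1 level below Dax Oliveira; Liam Kimura is 4. Zaid Lopez is higher.

Zaid Lopez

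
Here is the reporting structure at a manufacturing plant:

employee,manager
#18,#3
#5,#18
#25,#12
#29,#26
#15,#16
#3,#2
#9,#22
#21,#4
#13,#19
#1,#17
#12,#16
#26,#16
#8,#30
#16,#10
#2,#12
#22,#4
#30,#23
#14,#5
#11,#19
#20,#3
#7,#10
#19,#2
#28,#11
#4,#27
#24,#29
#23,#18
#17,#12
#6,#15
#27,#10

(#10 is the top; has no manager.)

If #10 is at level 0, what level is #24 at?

4

Chain from #24 up to #10: #24 → #29 → #26 → #16 → #10. That is 4 steps up, so #24 is 4 levels below #10.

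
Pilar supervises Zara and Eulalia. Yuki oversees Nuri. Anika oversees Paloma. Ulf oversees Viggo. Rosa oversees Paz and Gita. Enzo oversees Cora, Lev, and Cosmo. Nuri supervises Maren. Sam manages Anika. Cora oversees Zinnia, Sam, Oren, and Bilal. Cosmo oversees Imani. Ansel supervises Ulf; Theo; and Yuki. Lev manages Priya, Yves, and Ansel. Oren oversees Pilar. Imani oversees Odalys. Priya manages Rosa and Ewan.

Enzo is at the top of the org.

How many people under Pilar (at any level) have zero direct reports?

The people in Pilar's organization with no one reporting to them are Eulalia, Zara. That is 2.

2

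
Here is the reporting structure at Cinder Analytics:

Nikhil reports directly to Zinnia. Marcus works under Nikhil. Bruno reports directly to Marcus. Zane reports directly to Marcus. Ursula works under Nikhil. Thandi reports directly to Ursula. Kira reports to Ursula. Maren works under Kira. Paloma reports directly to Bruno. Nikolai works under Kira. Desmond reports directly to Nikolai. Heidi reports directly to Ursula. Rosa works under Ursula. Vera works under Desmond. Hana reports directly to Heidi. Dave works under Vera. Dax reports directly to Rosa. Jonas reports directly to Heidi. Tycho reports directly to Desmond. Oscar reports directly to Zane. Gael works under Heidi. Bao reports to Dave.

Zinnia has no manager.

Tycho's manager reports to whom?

Tycho reports to Desmond, and Desmond reports to Nikolai. So Tycho's skip-level manager is Nikolai.

Nikolai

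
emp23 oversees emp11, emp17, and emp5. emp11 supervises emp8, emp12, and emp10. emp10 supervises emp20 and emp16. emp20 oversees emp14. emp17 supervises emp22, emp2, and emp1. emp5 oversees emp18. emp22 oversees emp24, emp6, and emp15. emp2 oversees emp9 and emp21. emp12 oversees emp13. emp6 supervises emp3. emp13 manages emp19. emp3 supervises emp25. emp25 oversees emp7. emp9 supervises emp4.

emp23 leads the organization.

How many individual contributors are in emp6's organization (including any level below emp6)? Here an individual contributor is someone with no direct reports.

The only person in emp6's organization with no one reporting to them is emp7. That is 1.

1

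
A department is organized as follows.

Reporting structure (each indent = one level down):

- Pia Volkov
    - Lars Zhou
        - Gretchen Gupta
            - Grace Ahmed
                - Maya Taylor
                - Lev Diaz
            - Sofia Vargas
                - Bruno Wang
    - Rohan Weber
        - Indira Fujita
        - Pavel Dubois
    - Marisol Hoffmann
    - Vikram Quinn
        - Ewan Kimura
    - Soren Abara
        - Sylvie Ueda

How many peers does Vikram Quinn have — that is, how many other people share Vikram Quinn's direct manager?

4

Vikram Quinn reports to Pia Volkov. Pia Volkov's other direct reports are Lars Zhou, Rohan Weber, Marisol Hoffmann, Soren Abara — 4 peers.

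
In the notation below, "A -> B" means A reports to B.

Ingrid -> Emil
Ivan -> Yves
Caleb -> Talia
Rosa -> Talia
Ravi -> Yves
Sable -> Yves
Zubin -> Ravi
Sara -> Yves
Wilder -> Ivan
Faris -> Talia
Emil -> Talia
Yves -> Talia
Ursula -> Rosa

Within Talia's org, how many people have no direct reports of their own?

8

The people in Talia's organization with no one reporting to them are Caleb, Ingrid, Sara, Sable, Wilder, Zubin, Faris, Ursula. That is 8.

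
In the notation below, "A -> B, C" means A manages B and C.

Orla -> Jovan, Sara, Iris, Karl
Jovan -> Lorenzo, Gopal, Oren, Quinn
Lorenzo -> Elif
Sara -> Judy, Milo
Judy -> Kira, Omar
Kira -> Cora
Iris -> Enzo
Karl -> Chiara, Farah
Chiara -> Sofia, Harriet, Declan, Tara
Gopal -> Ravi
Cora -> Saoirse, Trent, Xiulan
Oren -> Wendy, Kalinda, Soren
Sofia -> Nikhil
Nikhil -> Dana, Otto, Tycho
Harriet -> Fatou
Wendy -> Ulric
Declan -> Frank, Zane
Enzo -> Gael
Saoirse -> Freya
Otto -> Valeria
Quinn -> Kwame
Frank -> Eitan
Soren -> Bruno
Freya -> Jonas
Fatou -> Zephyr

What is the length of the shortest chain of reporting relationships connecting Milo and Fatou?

6

Milo is 2 levels below Orla, and Fatou is 4 levels below Orla (their lowest common manager). The shortest path runs up from Milo to Orla and back down to Fatou: 2 + 4 = 6 links.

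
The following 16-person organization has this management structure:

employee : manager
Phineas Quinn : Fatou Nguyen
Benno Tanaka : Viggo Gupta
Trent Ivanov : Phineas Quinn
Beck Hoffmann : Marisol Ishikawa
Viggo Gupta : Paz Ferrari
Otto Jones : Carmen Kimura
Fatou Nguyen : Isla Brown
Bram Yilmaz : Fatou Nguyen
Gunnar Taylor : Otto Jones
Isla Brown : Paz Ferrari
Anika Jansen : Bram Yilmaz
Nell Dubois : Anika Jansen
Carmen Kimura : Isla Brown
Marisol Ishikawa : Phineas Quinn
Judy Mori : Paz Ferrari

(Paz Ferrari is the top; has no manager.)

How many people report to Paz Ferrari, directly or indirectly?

15

Paz Ferrari directly manages Isla Brown, Viggo Gupta, Judy Mori. Under Isla Brown: Carmen Kimura, Otto Jones, Gunnar Taylor, Fatou Nguyen, Bram Yilmaz, Anika Jansen, Nell Dubois, Phineas Quinn, Trent Ivanov, Marisol Ishikawa, Beck Hoffmann (11). Under Viggo Gupta: Benno Tanaka (1). Judy Mori has no reports. So Paz Ferrari's organization is 3 direct reports plus everyone under them: 12 + 2 + 1 = 15.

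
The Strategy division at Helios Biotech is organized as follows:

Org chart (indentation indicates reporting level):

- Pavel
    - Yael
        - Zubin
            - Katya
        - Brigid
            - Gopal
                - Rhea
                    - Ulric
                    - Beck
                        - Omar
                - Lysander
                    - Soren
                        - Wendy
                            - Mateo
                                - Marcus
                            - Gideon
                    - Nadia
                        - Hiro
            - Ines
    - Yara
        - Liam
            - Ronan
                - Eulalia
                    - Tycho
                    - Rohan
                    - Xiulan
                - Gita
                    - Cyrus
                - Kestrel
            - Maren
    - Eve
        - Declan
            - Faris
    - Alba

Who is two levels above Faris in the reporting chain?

Eve

Faris reports to Declan, and Declan reports to Eve. So Faris's skip-level manager is Eve.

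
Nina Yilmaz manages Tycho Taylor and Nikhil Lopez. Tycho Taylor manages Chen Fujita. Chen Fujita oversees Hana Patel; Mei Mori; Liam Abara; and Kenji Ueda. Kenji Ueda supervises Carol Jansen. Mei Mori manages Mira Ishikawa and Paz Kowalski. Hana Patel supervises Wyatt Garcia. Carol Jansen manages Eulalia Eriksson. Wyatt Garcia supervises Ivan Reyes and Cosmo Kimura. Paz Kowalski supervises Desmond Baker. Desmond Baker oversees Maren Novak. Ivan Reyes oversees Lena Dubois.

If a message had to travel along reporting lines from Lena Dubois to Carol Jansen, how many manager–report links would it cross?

6

Lena Dubois is 4 levels below Chen Fujita, and Carol Jansen is 2 levels below Chen Fujita (their lowest common manager). The shortest path runs up from Lena Dubois to Chen Fujita and back down to Carol Jansen: 4 + 2 = 6 links.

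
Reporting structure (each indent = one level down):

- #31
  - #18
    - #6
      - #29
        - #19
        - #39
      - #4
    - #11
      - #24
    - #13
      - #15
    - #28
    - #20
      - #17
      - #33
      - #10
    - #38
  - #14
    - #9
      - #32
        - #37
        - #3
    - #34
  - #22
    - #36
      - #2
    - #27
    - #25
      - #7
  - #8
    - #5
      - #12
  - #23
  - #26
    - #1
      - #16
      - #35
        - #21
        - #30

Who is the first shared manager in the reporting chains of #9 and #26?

#31

#9's chain of managers is #14, #31. #26's chain of managers is #31. The first manager that appears in both chains is #31.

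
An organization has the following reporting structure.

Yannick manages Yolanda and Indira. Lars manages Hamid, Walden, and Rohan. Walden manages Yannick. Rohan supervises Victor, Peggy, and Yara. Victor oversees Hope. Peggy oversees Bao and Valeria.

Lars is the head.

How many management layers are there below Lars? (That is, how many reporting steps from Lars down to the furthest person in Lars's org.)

The longest chain under Lars runs Lars → Rohan → Peggy → Bao, which is 3 levels below Lars.

3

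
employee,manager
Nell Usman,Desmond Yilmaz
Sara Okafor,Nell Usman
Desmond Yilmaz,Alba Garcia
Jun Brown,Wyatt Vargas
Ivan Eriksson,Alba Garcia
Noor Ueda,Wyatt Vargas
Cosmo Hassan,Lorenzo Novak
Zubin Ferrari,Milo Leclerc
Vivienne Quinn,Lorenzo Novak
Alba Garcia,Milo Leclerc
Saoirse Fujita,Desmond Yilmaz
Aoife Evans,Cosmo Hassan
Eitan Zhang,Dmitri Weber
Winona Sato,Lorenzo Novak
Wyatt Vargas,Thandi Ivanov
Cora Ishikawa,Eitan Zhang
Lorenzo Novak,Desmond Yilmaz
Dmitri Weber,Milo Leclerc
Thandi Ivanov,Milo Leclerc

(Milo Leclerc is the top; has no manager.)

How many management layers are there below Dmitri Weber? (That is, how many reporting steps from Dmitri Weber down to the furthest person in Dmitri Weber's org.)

The longest chain under Dmitri Weber runs Dmitri Weber → Eitan Zhang → Cora Ishikawa, which is 2 levels below Dmitri Weber.

2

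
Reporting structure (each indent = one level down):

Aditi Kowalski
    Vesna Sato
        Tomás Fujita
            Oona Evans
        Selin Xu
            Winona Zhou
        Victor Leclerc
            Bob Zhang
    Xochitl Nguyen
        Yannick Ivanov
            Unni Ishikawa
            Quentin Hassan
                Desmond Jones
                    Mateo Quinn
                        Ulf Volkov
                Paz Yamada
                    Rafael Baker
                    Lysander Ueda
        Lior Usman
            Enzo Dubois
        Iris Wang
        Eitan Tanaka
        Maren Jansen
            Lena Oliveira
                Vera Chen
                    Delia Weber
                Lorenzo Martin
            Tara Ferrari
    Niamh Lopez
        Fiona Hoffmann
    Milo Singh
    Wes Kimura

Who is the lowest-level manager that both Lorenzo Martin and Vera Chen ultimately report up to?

Lena Oliveira

Lorenzo Martin's chain of managers is Lena Oliveira, Maren Jansen, Xochitl Nguyen, Aditi Kowalski. Vera Chen's chain of managers is Lena Oliveira, Maren Jansen, Xochitl Nguyen, Aditi Kowalski. The first manager that appears in both chains is Lena Oliveira.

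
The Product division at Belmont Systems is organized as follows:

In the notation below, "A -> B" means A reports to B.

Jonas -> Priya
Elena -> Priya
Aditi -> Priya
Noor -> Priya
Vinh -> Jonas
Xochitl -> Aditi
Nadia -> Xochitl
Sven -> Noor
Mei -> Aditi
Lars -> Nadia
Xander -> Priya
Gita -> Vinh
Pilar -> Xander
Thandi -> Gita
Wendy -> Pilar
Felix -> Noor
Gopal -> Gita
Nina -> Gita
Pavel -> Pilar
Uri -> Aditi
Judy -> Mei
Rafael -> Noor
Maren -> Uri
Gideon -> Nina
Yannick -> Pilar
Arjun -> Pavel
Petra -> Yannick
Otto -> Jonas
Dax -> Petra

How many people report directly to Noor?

3

Noor directly manages Sven, Felix, Rafael. That is 3 direct reports.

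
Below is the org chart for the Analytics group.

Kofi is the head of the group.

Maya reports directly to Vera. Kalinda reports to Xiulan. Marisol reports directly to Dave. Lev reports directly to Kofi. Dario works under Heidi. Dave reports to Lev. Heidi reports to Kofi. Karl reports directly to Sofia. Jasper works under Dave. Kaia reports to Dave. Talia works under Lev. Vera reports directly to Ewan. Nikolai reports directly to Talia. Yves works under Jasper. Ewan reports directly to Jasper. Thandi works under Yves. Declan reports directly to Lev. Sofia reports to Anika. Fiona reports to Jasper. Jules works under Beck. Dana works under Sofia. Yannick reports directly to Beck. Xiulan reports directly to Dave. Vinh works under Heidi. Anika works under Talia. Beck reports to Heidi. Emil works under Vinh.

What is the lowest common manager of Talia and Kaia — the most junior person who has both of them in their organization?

Talia's chain of managers is Lev, Kofi. Kaia's chain of managers is Dave, Lev, Kofi. The first manager that appears in both chains is Lev.

Lev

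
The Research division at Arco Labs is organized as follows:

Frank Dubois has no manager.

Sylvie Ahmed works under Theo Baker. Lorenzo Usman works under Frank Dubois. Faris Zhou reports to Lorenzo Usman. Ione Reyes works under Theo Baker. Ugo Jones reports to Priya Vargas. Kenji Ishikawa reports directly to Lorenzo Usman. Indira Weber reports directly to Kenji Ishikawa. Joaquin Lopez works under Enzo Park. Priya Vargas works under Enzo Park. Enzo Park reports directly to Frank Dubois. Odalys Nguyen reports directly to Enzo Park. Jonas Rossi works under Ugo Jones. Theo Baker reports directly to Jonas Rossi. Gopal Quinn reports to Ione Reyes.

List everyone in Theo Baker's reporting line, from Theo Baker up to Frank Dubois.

Theo Baker reports to Jonas Rossi. Jonas Rossi reports to Ugo Jones. Ugo Jones reports to Priya Vargas. Priya Vargas reports to Enzo Park. Enzo Park reports to Frank Dubois. Frank Dubois is at the top.

Theo Baker -> Jonas Rossi -> Ugo Jones -> Priya Vargas -> Enzo Park -> Frank Dubois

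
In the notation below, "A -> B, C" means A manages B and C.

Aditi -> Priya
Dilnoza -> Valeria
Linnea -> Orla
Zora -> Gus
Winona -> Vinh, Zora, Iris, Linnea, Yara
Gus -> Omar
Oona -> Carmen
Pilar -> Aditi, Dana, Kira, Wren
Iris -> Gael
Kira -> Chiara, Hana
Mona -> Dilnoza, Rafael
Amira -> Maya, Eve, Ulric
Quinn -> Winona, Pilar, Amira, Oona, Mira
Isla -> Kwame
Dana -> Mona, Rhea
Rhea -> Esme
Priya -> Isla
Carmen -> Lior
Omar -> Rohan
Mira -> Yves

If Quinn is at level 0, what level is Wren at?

Chain from Wren up to Quinn: Wren → Pilar → Quinn. That is 2 steps up, so Wren is 2 levels below Quinn.

2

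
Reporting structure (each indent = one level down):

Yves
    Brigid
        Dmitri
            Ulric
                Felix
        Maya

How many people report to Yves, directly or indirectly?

Yves directly manages Brigid. Under Brigid: Maya, Dmitri, Ulric, Felix (4). That's 5 in total.

5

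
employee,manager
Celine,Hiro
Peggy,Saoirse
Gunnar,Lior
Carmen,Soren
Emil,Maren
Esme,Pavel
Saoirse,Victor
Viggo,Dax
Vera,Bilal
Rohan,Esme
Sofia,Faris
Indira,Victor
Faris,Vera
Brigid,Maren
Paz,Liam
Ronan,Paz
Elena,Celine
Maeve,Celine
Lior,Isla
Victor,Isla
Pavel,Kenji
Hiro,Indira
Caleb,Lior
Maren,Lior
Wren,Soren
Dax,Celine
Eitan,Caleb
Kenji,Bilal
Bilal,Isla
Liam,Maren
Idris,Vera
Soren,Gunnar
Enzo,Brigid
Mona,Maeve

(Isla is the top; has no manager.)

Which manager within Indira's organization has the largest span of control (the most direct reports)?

Celine

Direct-report counts within Indira's organization: Indira has 1; Hiro has 1; Celine has 3; Maeve has 1; Dax has 1. The largest is 3, held by Celine.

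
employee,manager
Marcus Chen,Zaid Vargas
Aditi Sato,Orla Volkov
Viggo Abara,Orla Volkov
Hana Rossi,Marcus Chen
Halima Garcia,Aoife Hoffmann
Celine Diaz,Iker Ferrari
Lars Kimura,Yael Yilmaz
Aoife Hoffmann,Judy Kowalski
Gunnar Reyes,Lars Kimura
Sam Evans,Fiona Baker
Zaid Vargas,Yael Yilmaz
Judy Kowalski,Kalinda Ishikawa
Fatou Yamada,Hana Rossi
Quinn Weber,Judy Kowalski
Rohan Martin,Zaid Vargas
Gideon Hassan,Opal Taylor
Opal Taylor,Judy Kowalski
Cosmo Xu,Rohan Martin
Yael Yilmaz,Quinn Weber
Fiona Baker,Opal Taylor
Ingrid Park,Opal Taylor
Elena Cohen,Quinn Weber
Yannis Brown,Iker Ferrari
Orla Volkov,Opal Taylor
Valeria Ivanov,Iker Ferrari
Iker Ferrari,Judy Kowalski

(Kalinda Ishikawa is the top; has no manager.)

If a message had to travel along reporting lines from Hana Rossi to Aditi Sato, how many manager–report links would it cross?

8

Hana Rossi is 5 levels below Judy Kowalski, and Aditi Sato is 3 levels below Judy Kowalski (their lowest common manager). The shortest path runs up from Hana Rossi to Judy Kowalski and back down to Aditi Sato: 5 + 3 = 8 links.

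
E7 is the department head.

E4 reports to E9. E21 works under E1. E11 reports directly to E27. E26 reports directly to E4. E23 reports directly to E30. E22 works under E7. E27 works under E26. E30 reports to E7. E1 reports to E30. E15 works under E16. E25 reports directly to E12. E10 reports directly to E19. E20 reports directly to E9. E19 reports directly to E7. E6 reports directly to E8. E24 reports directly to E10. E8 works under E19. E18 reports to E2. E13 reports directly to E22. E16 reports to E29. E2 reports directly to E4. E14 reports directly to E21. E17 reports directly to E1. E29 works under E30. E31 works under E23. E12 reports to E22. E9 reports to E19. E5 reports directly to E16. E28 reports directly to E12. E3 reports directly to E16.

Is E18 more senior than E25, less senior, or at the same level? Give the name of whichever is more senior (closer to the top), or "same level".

E18 is 5 levels below E7; E25 is 3. E25 is higher.

E25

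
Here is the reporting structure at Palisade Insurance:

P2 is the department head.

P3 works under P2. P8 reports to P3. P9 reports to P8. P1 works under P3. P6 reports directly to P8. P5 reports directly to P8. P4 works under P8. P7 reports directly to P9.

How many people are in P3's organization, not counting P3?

P3 directly manages P8, P1. Under P8: P4, P5, P6, P9, P7 (5). P1 has no reports. So P3's organization is 2 direct reports plus everyone under them: 6 + 1 = 7.

7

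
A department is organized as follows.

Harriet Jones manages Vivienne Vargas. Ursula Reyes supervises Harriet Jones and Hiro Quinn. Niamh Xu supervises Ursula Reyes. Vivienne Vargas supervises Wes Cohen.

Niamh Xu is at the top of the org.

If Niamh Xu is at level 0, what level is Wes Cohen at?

4

Chain from Wes Cohen up to Niamh Xu: Wes Cohen → Vivienne Vargas → Harriet Jones → Ursula Reyes → Niamh Xu. That is 4 steps up, so Wes Cohen is 4 levels below Niamh Xu.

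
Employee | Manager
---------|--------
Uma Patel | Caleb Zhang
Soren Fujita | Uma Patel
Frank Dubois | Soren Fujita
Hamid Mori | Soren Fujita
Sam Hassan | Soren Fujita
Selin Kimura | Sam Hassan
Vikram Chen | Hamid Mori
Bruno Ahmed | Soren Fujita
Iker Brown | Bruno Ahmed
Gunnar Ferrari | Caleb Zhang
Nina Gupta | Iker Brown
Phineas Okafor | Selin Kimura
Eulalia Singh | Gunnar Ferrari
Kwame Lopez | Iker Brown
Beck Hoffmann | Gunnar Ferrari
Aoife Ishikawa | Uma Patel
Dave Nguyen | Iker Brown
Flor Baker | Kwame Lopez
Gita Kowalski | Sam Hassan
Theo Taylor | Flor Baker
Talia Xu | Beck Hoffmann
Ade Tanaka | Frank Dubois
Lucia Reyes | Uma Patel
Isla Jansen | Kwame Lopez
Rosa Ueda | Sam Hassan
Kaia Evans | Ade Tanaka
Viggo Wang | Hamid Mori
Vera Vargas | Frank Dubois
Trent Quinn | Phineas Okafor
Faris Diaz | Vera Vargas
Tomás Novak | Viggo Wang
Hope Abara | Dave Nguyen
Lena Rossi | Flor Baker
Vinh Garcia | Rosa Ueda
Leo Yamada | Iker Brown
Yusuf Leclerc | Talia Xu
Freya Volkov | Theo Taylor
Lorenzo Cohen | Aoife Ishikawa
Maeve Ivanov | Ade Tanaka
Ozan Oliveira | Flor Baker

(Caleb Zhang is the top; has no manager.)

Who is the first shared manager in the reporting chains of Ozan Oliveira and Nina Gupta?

Iker Brown

Ozan Oliveira's chain of managers is Flor Baker, Kwame Lopez, Iker Brown, Bruno Ahmed, Soren Fujita, Uma Patel, Caleb Zhang. Nina Gupta's chain of managers is Iker Brown, Bruno Ahmed, Soren Fujita, Uma Patel, Caleb Zhang. The first manager that appears in both chains is Iker Brown.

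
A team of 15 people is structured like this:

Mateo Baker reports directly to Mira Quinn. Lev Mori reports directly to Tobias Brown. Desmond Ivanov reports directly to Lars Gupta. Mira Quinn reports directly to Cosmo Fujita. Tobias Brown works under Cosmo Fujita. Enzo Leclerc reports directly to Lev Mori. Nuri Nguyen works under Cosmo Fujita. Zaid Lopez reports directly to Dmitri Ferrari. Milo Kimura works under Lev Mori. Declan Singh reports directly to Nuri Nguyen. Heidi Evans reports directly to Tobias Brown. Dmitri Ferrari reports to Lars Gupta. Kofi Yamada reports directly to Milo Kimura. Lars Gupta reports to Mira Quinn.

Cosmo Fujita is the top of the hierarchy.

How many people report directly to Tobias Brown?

2

Tobias Brown directly manages Lev Mori, Heidi Evans. That is 2 direct reports.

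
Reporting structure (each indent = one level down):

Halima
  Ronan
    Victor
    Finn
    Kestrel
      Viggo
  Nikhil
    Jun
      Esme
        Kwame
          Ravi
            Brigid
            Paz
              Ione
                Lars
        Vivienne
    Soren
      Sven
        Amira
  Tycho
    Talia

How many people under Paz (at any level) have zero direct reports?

The only person in Paz's organization with no one reporting to them is Lars. That is 1.

1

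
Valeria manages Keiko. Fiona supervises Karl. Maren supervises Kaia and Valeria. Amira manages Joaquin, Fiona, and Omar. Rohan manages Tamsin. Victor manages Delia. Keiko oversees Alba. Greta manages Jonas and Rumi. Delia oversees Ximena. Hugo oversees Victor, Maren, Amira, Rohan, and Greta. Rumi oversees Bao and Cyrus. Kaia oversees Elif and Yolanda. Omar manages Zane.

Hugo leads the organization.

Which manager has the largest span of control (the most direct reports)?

Direct-report counts: Hugo has 5; Greta has 2; Rumi has 2; Rohan has 1; Amira has 3; Omar has 1; Fiona has 1; Maren has 2; Valeria has 1; Keiko has 1; Kaia has 2; Victor has 1; Delia has 1. The largest is 5, held by Hugo.

Hugo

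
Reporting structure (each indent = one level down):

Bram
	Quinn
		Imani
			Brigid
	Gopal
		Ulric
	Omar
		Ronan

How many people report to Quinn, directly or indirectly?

2

Quinn directly manages Imani. Under Imani: Brigid (1). That's 2 in total.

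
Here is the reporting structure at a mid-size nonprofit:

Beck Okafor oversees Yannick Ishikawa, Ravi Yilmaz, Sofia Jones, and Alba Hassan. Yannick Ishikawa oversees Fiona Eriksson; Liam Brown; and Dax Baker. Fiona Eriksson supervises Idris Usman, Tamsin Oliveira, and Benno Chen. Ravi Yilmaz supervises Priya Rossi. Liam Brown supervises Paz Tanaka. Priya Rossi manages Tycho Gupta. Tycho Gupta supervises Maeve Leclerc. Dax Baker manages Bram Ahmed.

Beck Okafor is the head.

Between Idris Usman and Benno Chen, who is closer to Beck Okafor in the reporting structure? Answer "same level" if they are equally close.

Both Idris Usman and Benno Chen are 3 levels below Beck Okafor.

same level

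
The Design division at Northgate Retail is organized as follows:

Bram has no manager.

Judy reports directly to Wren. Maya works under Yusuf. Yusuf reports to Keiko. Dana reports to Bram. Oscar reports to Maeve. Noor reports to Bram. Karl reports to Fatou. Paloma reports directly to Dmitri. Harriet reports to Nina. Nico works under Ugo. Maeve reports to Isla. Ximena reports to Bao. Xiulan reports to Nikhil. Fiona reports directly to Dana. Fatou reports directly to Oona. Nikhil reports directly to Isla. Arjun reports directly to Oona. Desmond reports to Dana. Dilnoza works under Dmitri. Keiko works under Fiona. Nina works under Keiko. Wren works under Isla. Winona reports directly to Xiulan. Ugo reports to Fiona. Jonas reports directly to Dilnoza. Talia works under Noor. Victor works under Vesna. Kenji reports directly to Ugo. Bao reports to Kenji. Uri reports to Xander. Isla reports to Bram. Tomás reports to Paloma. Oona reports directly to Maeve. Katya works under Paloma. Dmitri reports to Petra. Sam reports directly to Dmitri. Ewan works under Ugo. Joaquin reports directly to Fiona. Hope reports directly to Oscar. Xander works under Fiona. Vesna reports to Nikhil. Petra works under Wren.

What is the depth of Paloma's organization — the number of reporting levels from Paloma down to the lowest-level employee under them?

1

The longest chain under Paloma runs Paloma → Katya, which is 1 level below Paloma.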